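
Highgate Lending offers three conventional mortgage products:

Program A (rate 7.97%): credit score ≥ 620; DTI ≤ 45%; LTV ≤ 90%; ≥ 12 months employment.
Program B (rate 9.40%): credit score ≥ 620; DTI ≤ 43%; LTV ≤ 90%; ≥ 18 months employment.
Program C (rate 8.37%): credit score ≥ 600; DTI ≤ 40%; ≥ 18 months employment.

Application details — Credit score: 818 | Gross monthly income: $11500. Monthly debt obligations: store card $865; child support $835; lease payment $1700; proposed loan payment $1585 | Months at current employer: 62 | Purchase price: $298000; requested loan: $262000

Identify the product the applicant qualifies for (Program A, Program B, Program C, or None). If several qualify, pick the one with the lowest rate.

Total debts = (865 + 835 + 1,700 + 1,585) = 4,985; DTI = 4,985/11,500 = 43.3%.
LTV = 262,000/298,000 = 87.9%.
Program A: score 818 ≥ 620; DTI 43.3% ≤ 45%; LTV 87.9% ≤ 90%; employment 62 ≥ 12 mo → qualifies.
Program B: score 818 ≥ 620; DTI 43.3% > 43%; LTV 87.9% ≤ 90%; employment 62 ≥ 18 mo → does not qualify.
Program C: score 818 ≥ 600; DTI 43.3% > 40%; employment 62 ≥ 18 mo → does not qualify.

Program A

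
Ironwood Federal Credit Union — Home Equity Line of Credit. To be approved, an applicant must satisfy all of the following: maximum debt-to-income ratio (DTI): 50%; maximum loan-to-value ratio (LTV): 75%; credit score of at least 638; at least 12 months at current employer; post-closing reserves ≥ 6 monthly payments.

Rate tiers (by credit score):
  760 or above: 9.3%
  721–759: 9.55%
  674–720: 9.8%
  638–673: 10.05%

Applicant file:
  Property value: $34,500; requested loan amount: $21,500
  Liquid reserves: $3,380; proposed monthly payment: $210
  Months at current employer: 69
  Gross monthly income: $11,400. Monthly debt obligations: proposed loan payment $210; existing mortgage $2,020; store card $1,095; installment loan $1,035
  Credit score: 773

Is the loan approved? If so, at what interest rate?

Credit score 773 ≥ 638 (meets minimum)
Employment 69 ≥ 12 months
Reserves = 3,380/210 = 16.1 months ≥ 6
Loan-to-value = 21,500/34,500 = 62.3% — pass (75% max)
Total monthly debts = (210 + 2,020 + 1,095 + 1,035) = 4,360. Debt-to-income = 4,360/11,400 = 38.2% — meets 50% limit
All requirements met. Score 773 falls in the 760 or above tier → 9.3%.

Approved at 9.3%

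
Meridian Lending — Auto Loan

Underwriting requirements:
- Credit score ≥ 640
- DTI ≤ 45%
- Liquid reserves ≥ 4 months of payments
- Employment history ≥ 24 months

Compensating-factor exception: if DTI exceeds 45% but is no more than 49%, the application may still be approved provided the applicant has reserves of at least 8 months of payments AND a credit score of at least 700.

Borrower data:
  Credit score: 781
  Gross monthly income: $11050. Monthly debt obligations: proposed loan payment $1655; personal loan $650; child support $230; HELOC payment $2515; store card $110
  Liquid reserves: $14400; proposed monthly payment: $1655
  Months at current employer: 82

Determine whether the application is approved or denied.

Credit score 781 ≥ 640 (meets base)
Total debts = (1,655 + 650 + 230 + 2,515 + 110) = 5,160. DTI: 5,160 ÷ 11,050 = 46.7%, over the 45% base limit.
Reserves = 14,400/1,655 = 8.7 months ≥ 4
Employment 82 ≥ 24 months
DTI 46.7% is within the 45%–49% exception band; checking compensating factors.
Override check — reserves: 8.7 mo (ok); score: 781 (ok).
Both override conditions satisfied; DTI exception granted.

Approved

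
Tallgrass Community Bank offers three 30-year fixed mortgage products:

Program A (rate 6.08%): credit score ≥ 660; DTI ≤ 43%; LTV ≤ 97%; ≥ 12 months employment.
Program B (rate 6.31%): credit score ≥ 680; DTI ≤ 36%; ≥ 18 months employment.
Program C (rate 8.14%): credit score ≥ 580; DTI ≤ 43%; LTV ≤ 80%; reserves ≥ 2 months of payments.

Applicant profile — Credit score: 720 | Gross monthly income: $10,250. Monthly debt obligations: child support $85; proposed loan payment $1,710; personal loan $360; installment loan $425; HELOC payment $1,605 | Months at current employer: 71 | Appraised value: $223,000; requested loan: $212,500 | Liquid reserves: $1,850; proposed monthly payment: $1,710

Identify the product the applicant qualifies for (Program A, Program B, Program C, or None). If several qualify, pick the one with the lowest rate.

Total debts = (85 + 1,710 + 360 + 425 + 1,605) = 4,185; DTI = 4,185/10,250 = 40.8%.
LTV = 212,500/223,000 = 95.3%.
Reserves = 1,850/1,710 = 1.1 months.
Program A: score 720 ≥ 660; DTI 40.8% ≤ 43%; LTV 95.3% ≤ 97%; employment 71 ≥ 12 mo → qualifies.
Program B: score 720 ≥ 680; DTI 40.8% > 36%; employment 71 ≥ 18 mo → does not qualify.
Program C: score 720 ≥ 580; DTI 40.8% ≤ 43%; LTV 95.3% > 80%; reserves 1.1 < 2 mo → does not qualify.

Program A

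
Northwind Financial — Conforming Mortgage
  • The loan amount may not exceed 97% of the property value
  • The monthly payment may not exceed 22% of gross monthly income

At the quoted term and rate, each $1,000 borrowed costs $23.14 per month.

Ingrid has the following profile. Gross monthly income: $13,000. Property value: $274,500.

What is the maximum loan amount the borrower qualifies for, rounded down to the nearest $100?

$123,500

Payment cap: 22% × $13,000 = $2,860/month.
At $23.14 per $1,000, that supports 2,860/23.14 × 1,000 ≈ $123,595 → $123,500.
LTV cap: 97% × $274,500 = $266,265 → $266,200.
Binding constraint: payment-to-income.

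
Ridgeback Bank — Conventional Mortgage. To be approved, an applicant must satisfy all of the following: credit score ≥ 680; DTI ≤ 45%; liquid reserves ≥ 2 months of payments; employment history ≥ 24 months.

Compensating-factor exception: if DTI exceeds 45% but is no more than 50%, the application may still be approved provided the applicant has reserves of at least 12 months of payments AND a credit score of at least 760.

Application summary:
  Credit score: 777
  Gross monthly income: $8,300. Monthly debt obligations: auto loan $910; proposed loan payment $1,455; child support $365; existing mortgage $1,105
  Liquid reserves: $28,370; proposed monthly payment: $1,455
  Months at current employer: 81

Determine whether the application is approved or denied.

Credit score 777 ≥ 680 (meets base)
Total debts = (910 + 1,455 + 365 + 1,105) = 3,835. DTI = 3,835/8,300 = 46.2% > 45% — standard DTI limit exceeded.
Liquid reserves cover 28,370/1,455 = 19.5 months — ≥ 2 required
Employment 81 ≥ 24 months
DTI 46.2% is within the 45%–50% exception band; checking compensating factors.
Reserves 19.5 ≥ 12 months; credit score 777 ≥ 760.
Both compensating conditions met → exception applies.

Approved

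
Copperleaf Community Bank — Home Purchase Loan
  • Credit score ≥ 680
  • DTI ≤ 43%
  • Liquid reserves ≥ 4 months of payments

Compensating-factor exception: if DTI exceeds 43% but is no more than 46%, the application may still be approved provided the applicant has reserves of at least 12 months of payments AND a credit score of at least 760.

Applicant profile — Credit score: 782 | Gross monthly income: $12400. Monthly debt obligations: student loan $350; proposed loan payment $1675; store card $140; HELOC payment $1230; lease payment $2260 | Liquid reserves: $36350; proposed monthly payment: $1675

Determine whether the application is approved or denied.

Approved

Credit score 782 ≥ 680 (meets base)
Total debts = (350 + 1,675 + 140 + 1,230 + 2,260) = 5,655. DTI = 5,655/12,400 = 45.6% > 43% — standard DTI limit exceeded.
Liquid reserves cover 36,350/1,675 = 21.7 months — ≥ 4 required
DTI 45.6% is within the 43%–46% exception band; checking compensating factors.
Reserves 21.7 ≥ 12 months; credit score 782 ≥ 760.
Both compensating conditions met → exception applies.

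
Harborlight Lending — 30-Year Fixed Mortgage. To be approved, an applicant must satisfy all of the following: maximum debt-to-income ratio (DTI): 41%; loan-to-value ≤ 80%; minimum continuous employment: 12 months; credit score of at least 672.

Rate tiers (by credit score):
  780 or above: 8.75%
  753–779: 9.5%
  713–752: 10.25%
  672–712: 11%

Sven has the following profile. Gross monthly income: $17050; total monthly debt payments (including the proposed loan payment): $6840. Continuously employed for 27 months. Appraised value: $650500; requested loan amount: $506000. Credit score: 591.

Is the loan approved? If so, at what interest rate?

Credit score 591 < 672 (below minimum)
Employment 27 ≥ 12 months
DTI = 6,840/17,050 = 40.1% ≤ 41%
Loan-to-value = 506,000/650,500 = 77.8% — pass (80% max)
Not all requirements met → denied.

Denied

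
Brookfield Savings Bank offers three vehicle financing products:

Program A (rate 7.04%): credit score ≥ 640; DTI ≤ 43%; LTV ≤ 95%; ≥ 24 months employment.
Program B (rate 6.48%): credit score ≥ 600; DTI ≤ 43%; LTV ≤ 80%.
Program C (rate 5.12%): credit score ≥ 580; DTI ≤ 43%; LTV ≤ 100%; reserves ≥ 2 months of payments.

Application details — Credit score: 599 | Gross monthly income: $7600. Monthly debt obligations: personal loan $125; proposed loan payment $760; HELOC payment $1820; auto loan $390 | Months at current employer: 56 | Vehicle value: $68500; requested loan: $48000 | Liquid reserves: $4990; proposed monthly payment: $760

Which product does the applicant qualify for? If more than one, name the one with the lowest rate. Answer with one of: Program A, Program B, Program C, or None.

Program C

Total debts = (125 + 760 + 1,820 + 390) = 3,095; DTI = 3,095/7,600 = 40.7%.
LTV = 48,000/68,500 = 70.1%.
Reserves = 4,990/760 = 6.6 months.
Program A: score 599 < 640; DTI 40.7% ≤ 43%; LTV 70.1% ≤ 95%; employment 56 ≥ 24 mo → does not qualify.
Program B: score 599 < 600; DTI 40.7% ≤ 43%; LTV 70.1% ≤ 80% → does not qualify.
Program C: score 599 ≥ 580; DTI 40.7% ≤ 43%; LTV 70.1% ≤ 100%; reserves 6.6 ≥ 2 mo → qualifies.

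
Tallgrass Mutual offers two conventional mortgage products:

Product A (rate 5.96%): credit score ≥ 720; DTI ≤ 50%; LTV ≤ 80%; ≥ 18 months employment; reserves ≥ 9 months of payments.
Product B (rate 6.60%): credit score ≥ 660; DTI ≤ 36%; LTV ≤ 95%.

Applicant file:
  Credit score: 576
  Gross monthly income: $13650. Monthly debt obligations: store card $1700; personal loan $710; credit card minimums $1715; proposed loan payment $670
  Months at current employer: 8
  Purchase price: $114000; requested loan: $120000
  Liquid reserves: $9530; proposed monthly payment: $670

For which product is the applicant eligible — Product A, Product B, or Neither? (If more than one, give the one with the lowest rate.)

Total debts = (1,700 + 710 + 1,715 + 670) = 4,795; DTI = 4,795/13,650 = 35.1%.
LTV = 120,000/114,000 = 105.3%.
Reserves = 9,530/670 = 14.2 months.
Product A: score 576 < 720; DTI 35.1% ≤ 50%; LTV 105.3% > 80%; employment 8 < 18 mo; reserves 14.2 ≥ 9 mo → does not qualify.
Product B: score 576 < 660; DTI 35.1% ≤ 36%; LTV 105.3% > 95% → does not qualify.

Neither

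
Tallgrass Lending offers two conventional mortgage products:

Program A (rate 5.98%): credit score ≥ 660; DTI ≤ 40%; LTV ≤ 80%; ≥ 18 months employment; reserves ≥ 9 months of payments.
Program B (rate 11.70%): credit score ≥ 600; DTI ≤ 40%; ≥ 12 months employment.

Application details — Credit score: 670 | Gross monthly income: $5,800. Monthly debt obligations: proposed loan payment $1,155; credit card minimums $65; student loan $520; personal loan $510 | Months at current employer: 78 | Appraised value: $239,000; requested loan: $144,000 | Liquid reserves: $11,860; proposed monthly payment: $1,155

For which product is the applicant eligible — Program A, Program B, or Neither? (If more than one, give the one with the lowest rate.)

Program A

Total debts = (1,155 + 65 + 520 + 510) = 2,250; DTI = 2,250/5,800 = 38.8%.
LTV = 144,000/239,000 = 60.3%.
Reserves = 11,860/1,155 = 10.3 months.
Program A: score 670 ≥ 660; DTI 38.8% ≤ 40%; LTV 60.3% ≤ 80%; employment 78 ≥ 18 mo; reserves 10.3 ≥ 9 mo → qualifies.
Program B: score 670 ≥ 600; DTI 38.8% ≤ 40%; employment 78 ≥ 12 mo → qualifies.
Qualifying: Program A, Program B. Lowest rate is 5.98% → Program A.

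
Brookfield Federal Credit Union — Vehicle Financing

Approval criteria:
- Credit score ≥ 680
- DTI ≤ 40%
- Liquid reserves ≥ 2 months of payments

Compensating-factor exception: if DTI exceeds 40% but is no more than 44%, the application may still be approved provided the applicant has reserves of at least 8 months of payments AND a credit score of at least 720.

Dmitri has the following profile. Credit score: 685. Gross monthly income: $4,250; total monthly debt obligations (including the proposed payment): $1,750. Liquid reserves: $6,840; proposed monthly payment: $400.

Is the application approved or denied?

Credit score 685 ≥ 680 (meets base)
DTI: 1,750 ÷ 4,250 = 41.2%, over the 40% base limit.
Liquid reserves cover 6,840/400 = 17.1 months — ≥ 2 required
DTI 41.2% is within the 40%–44% exception band; checking compensating factors.
Reserves 17.1 ≥ 8 months; credit score 685 < 720.
Compensating-factor requirement not fully met.

Denied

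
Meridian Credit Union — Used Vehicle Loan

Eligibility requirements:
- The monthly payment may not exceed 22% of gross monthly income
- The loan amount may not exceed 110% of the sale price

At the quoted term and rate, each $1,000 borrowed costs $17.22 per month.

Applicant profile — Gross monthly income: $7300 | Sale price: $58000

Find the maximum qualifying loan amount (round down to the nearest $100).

$63,800

Payment cap: 22% × $7,300 = $1,606/month.
At $17.22 per $1,000, that supports 1,606/17.22 × 1,000 ≈ $93,263 → $93,200.
LTV cap: 110% × $58,000 = $63,800 → $63,800.
Binding constraint: loan-to-value.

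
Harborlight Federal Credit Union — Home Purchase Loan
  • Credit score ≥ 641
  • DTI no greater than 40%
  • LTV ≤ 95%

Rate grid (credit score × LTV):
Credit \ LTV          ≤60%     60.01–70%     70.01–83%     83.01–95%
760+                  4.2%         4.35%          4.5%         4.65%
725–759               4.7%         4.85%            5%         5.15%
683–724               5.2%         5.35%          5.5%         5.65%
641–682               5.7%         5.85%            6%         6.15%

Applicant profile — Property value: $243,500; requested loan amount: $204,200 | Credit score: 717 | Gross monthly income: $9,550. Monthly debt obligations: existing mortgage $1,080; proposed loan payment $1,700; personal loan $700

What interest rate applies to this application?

5.65%

Credit score 717 ≥ 641; Total monthly debts = (1,080 + 1,700 + 700) = 3,480. DTI: 3,480 ÷ 9,550 = 36.4%, within the 40% cap
LTV = 204,200/243,500 = 83.9% ≤ 95%
Score 717 is in the 683–724 band; LTV 83.9% is in the 83.01–95% band → 5.65%.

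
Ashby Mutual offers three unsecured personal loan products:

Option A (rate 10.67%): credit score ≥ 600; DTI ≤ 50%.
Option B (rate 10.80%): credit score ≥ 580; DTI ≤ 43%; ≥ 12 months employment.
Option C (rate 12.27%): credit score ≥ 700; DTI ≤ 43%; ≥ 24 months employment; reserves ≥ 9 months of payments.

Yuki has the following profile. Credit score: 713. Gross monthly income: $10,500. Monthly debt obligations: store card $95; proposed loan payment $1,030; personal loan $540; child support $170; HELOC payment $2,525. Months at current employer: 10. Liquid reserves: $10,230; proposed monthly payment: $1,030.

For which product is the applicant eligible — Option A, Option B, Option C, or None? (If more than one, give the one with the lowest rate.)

Total debts = (95 + 1,030 + 540 + 170 + 2,525) = 4,360; DTI = 4,360/10,500 = 41.5%.
Reserves = 10,230/1,030 = 9.9 months.
Option A: score 713 ≥ 600; DTI 41.5% ≤ 50% → qualifies.
Option B: score 713 ≥ 580; DTI 41.5% ≤ 43%; employment 10 < 12 mo → does not qualify.
Option C: score 713 ≥ 700; DTI 41.5% ≤ 43%; employment 10 < 24 mo; reserves 9.9 ≥ 9 mo → does not qualify.

Option A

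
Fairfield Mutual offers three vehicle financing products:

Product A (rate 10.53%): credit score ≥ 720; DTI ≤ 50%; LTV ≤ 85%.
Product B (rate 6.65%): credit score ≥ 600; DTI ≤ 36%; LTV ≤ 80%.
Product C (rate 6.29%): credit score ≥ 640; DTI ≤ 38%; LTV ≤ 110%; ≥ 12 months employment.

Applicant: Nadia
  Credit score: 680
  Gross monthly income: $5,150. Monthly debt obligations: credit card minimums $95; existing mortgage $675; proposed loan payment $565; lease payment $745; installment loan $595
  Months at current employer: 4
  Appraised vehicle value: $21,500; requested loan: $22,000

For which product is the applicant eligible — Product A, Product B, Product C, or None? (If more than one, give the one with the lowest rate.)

Total debts = (95 + 675 + 565 + 745 + 595) = 2,675; DTI = 2,675/5,150 = 51.9%.
LTV = 22,000/21,500 = 102.3%.
Product A: score 680 < 720; DTI 51.9% > 50%; LTV 102.3% > 85% → does not qualify.
Product B: score 680 ≥ 600; DTI 51.9% > 36%; LTV 102.3% > 80% → does not qualify.
Product C: score 680 ≥ 640; DTI 51.9% > 38%; LTV 102.3% ≤ 110%; employment 4 < 12 mo → does not qualify.

None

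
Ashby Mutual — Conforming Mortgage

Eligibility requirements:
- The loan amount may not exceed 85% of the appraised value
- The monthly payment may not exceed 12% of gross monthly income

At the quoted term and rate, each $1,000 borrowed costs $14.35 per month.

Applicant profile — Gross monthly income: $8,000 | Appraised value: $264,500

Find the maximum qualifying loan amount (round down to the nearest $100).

$66,800

Payment cap: 12% × $8,000 = $960/month.
At $14.35 per $1,000, that supports 960/14.35 × 1,000 ≈ $66,898 → $66,800.
LTV cap: 85% × $264,500 = $224,825 → $224,800.
Binding constraint: payment-to-income.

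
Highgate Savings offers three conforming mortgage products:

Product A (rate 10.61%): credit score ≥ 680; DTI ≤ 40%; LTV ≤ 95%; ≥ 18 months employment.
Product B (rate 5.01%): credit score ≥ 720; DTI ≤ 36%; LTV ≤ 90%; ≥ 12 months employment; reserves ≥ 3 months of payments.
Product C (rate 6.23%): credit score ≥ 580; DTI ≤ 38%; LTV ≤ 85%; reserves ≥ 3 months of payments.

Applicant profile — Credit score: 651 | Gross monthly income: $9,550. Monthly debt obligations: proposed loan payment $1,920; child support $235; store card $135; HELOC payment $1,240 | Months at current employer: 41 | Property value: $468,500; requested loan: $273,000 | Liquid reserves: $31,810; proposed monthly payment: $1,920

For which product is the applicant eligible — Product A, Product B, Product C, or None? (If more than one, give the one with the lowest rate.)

Product C

Total debts = (1,920 + 235 + 135 + 1,240) = 3,530; DTI = 3,530/9,550 = 37%.
LTV = 273,000/468,500 = 58.3%.
Reserves = 31,810/1,920 = 16.6 months.
Product A: score 651 < 680; DTI 37% ≤ 40%; LTV 58.3% ≤ 95%; employment 41 ≥ 18 mo → does not qualify.
Product B: score 651 < 720; DTI 37% > 36%; LTV 58.3% ≤ 90%; employment 41 ≥ 12 mo; reserves 16.6 ≥ 3 mo → does not qualify.
Product C: score 651 ≥ 580; DTI 37% ≤ 38%; LTV 58.3% ≤ 85%; reserves 16.6 ≥ 3 mo → qualifies.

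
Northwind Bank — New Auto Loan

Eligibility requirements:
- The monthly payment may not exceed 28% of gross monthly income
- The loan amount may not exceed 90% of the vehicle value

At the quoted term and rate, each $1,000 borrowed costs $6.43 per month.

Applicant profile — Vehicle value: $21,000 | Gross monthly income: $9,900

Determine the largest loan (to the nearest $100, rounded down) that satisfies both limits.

Payment cap: 28% × $9,900 = $2,772/month.
At $6.43 per $1,000, that supports 2,772/6.43 × 1,000 ≈ $431,104 → $431,100.
LTV cap: 90% × $21,000 = $18,900 → $18,900.
Binding constraint: loan-to-value.

$18,900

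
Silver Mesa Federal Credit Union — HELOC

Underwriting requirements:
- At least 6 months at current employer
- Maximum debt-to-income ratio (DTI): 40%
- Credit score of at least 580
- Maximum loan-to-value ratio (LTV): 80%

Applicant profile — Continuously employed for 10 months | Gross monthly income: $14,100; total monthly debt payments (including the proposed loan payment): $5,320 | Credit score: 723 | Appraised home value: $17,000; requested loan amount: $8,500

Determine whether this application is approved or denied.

Employment 10 ≥ 6 months
DTI: 5,320 ÷ 14,100 = 37.7%, within the 40% cap
Credit score 723 ≥ 580 (meets)
Loan-to-value = 8,500/17,000 = 50% — pass (80% max)
All criteria satisfied.

Approved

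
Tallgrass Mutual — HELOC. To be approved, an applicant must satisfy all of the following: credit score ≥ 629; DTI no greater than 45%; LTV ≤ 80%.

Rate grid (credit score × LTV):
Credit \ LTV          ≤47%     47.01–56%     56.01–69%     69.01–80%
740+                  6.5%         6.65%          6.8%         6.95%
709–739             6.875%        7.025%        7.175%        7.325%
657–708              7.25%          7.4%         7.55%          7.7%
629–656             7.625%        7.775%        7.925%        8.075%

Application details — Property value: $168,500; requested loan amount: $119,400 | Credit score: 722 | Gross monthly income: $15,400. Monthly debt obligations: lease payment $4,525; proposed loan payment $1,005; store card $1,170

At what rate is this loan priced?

7.325%

Credit score 722 ≥ 629; Total monthly debts = (4,525 + 1,005 + 1,170) = 6,700. DTI = 6,700/15,400 = 43.5% ≤ 45%
Loan-to-value = 119,400/168,500 = 70.9% — pass (80% max)
Score 722 is in the 709–739 band; LTV 70.9% is in the 69.01–80% band → 7.325%.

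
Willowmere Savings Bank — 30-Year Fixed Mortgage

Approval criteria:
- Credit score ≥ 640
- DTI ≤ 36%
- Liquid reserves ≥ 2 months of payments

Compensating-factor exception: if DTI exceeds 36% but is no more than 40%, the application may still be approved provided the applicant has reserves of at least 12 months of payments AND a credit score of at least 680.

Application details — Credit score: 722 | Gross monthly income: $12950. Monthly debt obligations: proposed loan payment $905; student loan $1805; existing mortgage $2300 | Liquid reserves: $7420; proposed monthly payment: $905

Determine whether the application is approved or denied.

Credit score 722 ≥ 640 (meets base)
Total debts = (905 + 1,805 + 2,300) = 5,010. DTI = 5,010/12,950 = 38.7% > 36% — standard DTI limit exceeded.
Reserves: 7,420 ÷ 905 = 8.2 months (meets 2-month minimum)
DTI 38.7% is within the 36%–40% exception band; checking compensating factors.
Override check — reserves: 8.2 mo (short of 12); score: 722 (ok).
Override conditions not both satisfied; exception does not apply.

Denied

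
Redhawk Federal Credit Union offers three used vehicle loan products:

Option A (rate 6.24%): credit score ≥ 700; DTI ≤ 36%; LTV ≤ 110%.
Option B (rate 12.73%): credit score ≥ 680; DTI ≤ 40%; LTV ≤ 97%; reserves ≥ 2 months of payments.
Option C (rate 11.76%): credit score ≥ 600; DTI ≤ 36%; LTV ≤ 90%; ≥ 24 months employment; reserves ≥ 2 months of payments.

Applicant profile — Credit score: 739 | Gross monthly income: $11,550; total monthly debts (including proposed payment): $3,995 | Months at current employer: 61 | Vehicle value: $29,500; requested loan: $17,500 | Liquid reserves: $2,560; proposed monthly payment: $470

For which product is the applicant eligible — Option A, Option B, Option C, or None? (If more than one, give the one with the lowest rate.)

Option A

DTI = 3,995/11,550 = 34.6%.
LTV = 17,500/29,500 = 59.3%.
Reserves = 2,560/470 = 5.4 months.
Option A: score 739 ≥ 700; DTI 34.6% ≤ 36%; LTV 59.3% ≤ 110% → qualifies.
Option B: score 739 ≥ 680; DTI 34.6% ≤ 40%; LTV 59.3% ≤ 97%; reserves 5.4 ≥ 2 mo → qualifies.
Option C: score 739 ≥ 600; DTI 34.6% ≤ 36%; LTV 59.3% ≤ 90%; employment 61 ≥ 24 mo; reserves 5.4 ≥ 2 mo → qualifies.
Qualifying: Option A, Option B, Option C. Lowest rate is 6.24% → Option A.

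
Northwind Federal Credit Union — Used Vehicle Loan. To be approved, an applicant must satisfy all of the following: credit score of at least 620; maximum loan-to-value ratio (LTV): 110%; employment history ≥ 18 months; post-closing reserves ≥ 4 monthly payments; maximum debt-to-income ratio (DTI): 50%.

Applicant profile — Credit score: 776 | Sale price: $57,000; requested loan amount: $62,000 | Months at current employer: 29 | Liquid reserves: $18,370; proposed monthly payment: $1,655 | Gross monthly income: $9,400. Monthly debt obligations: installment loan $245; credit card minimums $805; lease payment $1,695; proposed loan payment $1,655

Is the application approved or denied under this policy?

Approved

Credit score 776 ≥ 620 (meets)
LTV = 62,000/57,000 = 108.8% ≤ 110%
Employment 29 ≥ 18 months
Reserves: 18,370 ÷ 1,655 = 11.1 months (meets 4-month minimum)
Total monthly debts = (245 + 805 + 1,695 + 1,655) = 4,400. DTI = 4,400/9,400 = 46.8% ≤ 50%
All criteria satisfied.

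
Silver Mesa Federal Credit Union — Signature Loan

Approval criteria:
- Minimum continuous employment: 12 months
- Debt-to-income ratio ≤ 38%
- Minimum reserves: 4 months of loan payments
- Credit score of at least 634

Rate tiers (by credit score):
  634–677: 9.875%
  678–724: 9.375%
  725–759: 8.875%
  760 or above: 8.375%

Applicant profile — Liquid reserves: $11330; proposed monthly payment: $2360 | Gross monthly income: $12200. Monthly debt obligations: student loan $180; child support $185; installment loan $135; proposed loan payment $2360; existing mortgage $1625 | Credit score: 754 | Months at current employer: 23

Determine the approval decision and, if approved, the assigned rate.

Approved at 8.875%

Credit score 754 ≥ 634 (meets minimum)
Employment 23 ≥ 12 months
Reserves = 11,330/2,360 = 4.8 months ≥ 4
Total monthly debts = (180 + 185 + 135 + 2,360 + 1,625) = 4,485. DTI = 4,485/12,200 = 36.8% ≤ 38%
All requirements met. Score 754 falls in the 725–759 tier → 8.875%.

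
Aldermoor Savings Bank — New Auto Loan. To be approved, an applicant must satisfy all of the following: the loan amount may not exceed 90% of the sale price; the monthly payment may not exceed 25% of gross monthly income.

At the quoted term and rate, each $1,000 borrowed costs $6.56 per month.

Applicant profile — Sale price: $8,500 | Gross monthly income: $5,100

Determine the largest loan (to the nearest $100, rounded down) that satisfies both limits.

$7,600

Payment cap: 25% × $5,100 = $1,275/month.
At $6.56 per $1,000, that supports 1,275/6.56 × 1,000 ≈ $194,359 → $194,300.
LTV cap: 90% × $8,500 = $7,650 → $7,600.
Binding constraint: loan-to-value.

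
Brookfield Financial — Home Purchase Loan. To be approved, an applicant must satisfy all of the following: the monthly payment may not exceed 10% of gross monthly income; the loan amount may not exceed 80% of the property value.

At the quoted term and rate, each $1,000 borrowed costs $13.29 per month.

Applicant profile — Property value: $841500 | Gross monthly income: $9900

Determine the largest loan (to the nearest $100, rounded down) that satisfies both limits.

Payment cap: 10% × $9,900 = $990/month.
At $13.29 per $1,000, that supports 990/13.29 × 1,000 ≈ $74,492 → $74,400.
LTV cap: 80% × $841,500 = $673,200 → $673,200.
Binding constraint: payment-to-income.

$74,400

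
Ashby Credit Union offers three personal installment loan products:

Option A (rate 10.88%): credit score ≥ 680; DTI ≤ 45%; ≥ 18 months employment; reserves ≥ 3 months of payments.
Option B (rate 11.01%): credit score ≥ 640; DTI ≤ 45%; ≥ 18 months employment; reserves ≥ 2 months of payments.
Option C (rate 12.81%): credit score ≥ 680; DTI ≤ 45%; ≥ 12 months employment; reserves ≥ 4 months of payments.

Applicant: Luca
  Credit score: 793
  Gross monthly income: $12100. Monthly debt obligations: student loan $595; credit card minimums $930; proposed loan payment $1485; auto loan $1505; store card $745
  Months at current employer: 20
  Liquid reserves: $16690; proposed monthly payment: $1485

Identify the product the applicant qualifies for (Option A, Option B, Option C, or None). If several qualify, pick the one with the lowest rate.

Option A

Total debts = (595 + 930 + 1,485 + 1,505 + 745) = 5,260; DTI = 5,260/12,100 = 43.5%.
Reserves = 16,690/1,485 = 11.2 months.
Option A: score 793 ≥ 680; DTI 43.5% ≤ 45%; employment 20 ≥ 18 mo; reserves 11.2 ≥ 3 mo → qualifies.
Option B: score 793 ≥ 640; DTI 43.5% ≤ 45%; employment 20 ≥ 18 mo; reserves 11.2 ≥ 2 mo → qualifies.
Option C: score 793 ≥ 680; DTI 43.5% ≤ 45%; employment 20 ≥ 12 mo; reserves 11.2 ≥ 4 mo → qualifies.
Qualifying: Option A, Option B, Option C. Lowest rate is 10.88% → Option A.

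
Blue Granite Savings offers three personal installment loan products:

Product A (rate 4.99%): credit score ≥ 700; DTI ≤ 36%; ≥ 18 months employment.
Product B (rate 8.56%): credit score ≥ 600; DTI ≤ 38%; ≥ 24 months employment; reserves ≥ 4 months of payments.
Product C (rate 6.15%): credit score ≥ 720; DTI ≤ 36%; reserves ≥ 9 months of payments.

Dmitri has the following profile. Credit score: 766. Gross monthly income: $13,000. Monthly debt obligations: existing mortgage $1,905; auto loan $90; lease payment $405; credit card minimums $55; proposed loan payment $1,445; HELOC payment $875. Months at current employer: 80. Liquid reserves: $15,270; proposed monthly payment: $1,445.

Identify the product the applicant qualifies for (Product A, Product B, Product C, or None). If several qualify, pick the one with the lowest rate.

Total debts = (1,905 + 90 + 405 + 55 + 1,445 + 875) = 4,775; DTI = 4,775/13,000 = 36.7%.
Reserves = 15,270/1,445 = 10.6 months.
Product A: score 766 ≥ 700; DTI 36.7% > 36%; employment 80 ≥ 18 mo → does not qualify.
Product B: score 766 ≥ 600; DTI 36.7% ≤ 38%; employment 80 ≥ 24 mo; reserves 10.6 ≥ 4 mo → qualifies.
Product C: score 766 ≥ 720; DTI 36.7% > 36%; reserves 10.6 ≥ 9 mo → does not qualify.

Product B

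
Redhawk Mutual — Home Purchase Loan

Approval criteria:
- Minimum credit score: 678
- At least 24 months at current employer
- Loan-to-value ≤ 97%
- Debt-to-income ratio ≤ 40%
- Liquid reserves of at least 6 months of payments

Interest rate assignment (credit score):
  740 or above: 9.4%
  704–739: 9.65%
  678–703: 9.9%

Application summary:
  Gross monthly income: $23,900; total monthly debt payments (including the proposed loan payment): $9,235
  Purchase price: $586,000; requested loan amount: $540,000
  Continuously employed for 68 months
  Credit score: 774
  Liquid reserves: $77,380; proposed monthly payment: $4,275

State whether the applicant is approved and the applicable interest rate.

Credit score 774 ≥ 678 (meets minimum)
Debt-to-income = 9,235/23,900 = 38.6% — meets 40% limit
Reserves: 77,380 ÷ 4,275 = 18.1 months (meets 6-month minimum)
Loan-to-value = 540,000/586,000 = 92.2% — pass (97% max)
Employment 68 ≥ 24 months
All requirements met. Score 774 falls in the 740 or above tier → 9.4%.

Approved at 9.4%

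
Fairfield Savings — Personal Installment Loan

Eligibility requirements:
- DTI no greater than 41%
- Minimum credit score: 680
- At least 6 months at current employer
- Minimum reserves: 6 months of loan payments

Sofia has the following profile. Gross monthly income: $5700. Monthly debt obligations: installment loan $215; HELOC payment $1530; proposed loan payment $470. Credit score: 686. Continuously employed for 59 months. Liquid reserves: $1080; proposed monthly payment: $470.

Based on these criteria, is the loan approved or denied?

Denied

Total monthly debts = (215 + 1,530 + 470) = 2,215. DTI = 2,215/5,700 = 38.9% ≤ 41%
Credit score 686 ≥ 680 (meets)
Employment 59 ≥ 6 months
Reserves: 1,080 ÷ 470 = 2.3 months (below 6-month minimum)
Fails on reserves.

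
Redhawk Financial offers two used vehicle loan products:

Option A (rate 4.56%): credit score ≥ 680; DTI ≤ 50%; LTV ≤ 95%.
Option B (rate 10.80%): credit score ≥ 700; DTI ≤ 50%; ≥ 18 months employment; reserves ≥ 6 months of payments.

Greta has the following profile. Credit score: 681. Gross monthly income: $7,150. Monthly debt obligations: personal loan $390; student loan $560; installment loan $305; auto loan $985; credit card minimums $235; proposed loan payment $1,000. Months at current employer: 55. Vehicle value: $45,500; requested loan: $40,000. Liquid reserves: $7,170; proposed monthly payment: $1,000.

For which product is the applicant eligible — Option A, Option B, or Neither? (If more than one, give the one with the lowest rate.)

Option A

Total debts = (390 + 560 + 305 + 985 + 235 + 1,000) = 3,475; DTI = 3,475/7,150 = 48.6%.
LTV = 40,000/45,500 = 87.9%.
Reserves = 7,170/1,000 = 7.2 months.
Option A: score 681 ≥ 680; DTI 48.6% ≤ 50%; LTV 87.9% ≤ 95% → qualifies.
Option B: score 681 < 700; DTI 48.6% ≤ 50%; employment 55 ≥ 18 mo; reserves 7.2 ≥ 6 mo → does not qualify.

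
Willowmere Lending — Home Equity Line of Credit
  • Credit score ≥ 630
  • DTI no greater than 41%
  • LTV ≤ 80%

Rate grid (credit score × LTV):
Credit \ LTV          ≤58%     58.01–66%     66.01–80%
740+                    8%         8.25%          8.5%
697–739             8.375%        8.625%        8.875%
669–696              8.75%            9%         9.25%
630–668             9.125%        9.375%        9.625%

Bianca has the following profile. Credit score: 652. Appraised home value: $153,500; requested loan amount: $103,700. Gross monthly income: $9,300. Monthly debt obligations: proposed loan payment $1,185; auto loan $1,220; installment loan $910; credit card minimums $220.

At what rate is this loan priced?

9.625%

Credit score 652 ≥ 630; Total monthly debts = (1,185 + 1,220 + 910 + 220) = 3,535. DTI = 3,535/9,300 = 38% ≤ 41%
Loan-to-value = 103,700/153,500 = 67.6% — pass (80% max)
Score 652 is in the 630–668 band; LTV 67.6% is in the 66.01–80% band → 9.625%.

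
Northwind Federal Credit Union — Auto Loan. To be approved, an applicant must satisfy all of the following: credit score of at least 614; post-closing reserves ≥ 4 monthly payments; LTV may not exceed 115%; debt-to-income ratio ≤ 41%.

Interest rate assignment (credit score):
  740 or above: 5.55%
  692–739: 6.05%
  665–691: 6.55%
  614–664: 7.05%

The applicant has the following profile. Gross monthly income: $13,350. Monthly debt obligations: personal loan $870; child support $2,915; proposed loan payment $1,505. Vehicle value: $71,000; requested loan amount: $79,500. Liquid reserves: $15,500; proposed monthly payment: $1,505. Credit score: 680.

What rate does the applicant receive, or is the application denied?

Credit score 680 ≥ 614 (meets minimum)
Liquid reserves cover 15,500/1,505 = 10.3 months — ≥ 4 required
Total monthly debts = (870 + 2,915 + 1,505) = 5,290. DTI: 5,290 ÷ 13,350 = 39.6%, within the 41% cap
LTV: 79,500 ÷ 71,000 = 112%, within 115% cap
All requirements met. Score 680 falls in the 665–691 tier → 6.55%.

Approved at 6.55%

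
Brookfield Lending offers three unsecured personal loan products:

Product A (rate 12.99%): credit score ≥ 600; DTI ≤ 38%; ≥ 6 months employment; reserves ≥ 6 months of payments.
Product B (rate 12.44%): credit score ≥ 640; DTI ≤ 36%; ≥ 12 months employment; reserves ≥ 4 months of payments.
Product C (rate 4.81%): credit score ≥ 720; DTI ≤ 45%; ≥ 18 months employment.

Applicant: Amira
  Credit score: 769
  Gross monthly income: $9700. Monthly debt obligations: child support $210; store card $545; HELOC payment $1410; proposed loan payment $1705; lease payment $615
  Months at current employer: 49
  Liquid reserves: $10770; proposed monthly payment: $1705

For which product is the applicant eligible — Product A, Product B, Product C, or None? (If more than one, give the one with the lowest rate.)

None

Total debts = (210 + 545 + 1,410 + 1,705 + 615) = 4,485; DTI = 4,485/9,700 = 46.2%.
Reserves = 10,770/1,705 = 6.3 months.
Product A: score 769 ≥ 600; DTI 46.2% > 38%; employment 49 ≥ 6 mo; reserves 6.3 ≥ 6 mo → does not qualify.
Product B: score 769 ≥ 640; DTI 46.2% > 36%; employment 49 ≥ 12 mo; reserves 6.3 ≥ 4 mo → does not qualify.
Product C: score 769 ≥ 720; DTI 46.2% > 45%; employment 49 ≥ 18 mo → does not qualify.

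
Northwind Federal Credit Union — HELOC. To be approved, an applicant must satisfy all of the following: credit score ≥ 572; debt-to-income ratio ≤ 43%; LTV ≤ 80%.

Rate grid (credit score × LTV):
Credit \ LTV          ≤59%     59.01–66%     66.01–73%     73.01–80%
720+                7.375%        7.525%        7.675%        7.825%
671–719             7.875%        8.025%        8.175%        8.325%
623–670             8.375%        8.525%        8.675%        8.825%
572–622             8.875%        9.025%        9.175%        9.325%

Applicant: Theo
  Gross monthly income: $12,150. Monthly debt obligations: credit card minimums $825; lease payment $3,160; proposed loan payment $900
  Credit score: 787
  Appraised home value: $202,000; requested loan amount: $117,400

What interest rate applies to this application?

Credit score 787 ≥ 572; Total monthly debts = (825 + 3,160 + 900) = 4,885. DTI: 4,885 ÷ 12,150 = 40.2%, within the 43% cap
LTV: 117,400 ÷ 202,000 = 58.1%, within 80% cap
Score 787 is in the 720+ band; LTV 58.1% is in the ≤59% band → 7.375%.

7.375%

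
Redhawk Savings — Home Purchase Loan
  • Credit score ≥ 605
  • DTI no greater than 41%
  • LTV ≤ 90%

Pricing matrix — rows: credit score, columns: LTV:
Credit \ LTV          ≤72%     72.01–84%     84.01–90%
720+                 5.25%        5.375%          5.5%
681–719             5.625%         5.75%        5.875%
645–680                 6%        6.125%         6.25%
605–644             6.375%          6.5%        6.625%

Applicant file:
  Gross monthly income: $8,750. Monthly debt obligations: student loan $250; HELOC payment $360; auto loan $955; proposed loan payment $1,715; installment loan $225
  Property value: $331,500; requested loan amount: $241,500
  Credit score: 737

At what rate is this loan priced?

Credit score 737 ≥ 605; Total monthly debts = (250 + 360 + 955 + 1,715 + 225) = 3,505. Debt-to-income = 3,505/8,750 = 40.1% — meets 41% limit
LTV = 241,500/331,500 = 72.9% ≤ 90%
Score 737 is in the 720+ band; LTV 72.9% is in the 72.01–84% band → 5.375%.

5.375%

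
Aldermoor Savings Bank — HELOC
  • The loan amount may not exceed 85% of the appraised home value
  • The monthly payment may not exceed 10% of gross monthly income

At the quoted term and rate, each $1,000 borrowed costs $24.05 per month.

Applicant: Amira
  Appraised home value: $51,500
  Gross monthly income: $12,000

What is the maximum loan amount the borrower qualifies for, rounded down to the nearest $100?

Payment cap: 10% × $12,000 = $1,200/month.
At $24.05 per $1,000, that supports 1,200/24.05 × 1,000 ≈ $49,896 → $49,800.
LTV cap: 85% × $51,500 = $43,775 → $43,700.
Binding constraint: loan-to-value.

$43,700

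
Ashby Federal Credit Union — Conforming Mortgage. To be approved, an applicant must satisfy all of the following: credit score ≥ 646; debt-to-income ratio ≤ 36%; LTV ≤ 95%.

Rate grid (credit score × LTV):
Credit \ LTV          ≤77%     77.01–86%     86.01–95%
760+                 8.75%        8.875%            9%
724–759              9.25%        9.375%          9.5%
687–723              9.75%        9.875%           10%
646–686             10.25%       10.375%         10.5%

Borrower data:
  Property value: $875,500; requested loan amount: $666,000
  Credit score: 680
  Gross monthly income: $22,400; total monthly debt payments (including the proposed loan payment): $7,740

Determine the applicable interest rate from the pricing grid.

10.25%

Credit score 680 ≥ 646; Debt-to-income = 7,740/22,400 = 34.6% — meets 36% limit
Loan-to-value = 666,000/875,500 = 76.1% — pass (95% max)
Row: 680 falls in 646–686. Column: 76.1% falls in ≤77%. Rate = 10.25%.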